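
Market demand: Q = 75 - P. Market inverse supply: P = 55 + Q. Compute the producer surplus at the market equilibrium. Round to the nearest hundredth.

Rewriting demand in inverse form: P = 75 - Q.
Setting demand equal to supply, 20 = 2Q, so Q* = 10 and P* = 65.
PS is the area between P* and the supply curve from 0 to Q*: (1/2)(10)(10) = 50.

50.00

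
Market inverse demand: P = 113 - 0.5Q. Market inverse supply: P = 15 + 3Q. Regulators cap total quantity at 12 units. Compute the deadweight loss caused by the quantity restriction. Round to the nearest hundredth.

Without the quota, 113 - 0.5Q = 15 + 3Q gives Q* = 28.
At Q = 12 the demand price is 113 - 0.5(12) = 107 and the supply price is 15 + 3(12) = 51.
Deadweight loss is the triangle between the curves from 12 to 28: (1/2)(107 - 51)(28 - 12) = 448.

448.00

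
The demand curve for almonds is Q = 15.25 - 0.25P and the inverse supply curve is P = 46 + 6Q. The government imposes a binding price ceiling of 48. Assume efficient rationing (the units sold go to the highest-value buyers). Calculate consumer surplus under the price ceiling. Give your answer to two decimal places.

4.11

Rewriting demand in inverse form: P = 61 - 4Q.
Without the control, 61 - 4Q = 46 + 6Q so Q* = 1.5 and P* = 55.
At P = 48, sellers supply (48 - 46)/6 = 0.3333 while buyers want more, so the quantity traded is 0.3333 at price 48.
The demand price at Q = 0.3333 is 59.6667. CS is the trapezoid between demand and 48 over [0, 0.3333]: (1/2)[(61 - 48) + (59.6667 - 48)](0.3333) = 4.1111.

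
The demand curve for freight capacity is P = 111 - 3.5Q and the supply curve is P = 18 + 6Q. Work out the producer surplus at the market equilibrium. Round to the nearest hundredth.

287.50

Equilibrium: 111 - 3.5Q = 18 + 6Q, so Q* = 9.7895 and P* = 76.7368.
Producer surplus is the triangle above supply below P*: (1/2)(9.7895)(76.7368 - 18) = (1/2)(9.7895)(58.7368) = 287.5014.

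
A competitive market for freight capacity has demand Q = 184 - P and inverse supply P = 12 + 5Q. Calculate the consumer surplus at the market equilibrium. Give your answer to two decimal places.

410.89

Rewriting demand in inverse form: P = 184 - Q.
Equilibrium: 184 - Q = 12 + 5Q, so Q* = 28.6667 and P* = 155.3333.
Consumer surplus is the triangle under demand above P*: (1/2)(28.6667)(184 - 155.3333) = (1/2)(28.6667)(28.6667) = 410.8889.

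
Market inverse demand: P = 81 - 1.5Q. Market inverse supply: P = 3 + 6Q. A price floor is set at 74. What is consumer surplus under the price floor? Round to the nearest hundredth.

Without the control, 81 - 1.5Q = 3 + 6Q so Q* = 10.4 and P* = 65.4.
At P = 74, buyers demand (81 - 74)/1.5 = 4.6667 while sellers would supply more, so the quantity traded is 4.6667 at price 74.
CS is the triangle under demand above 74: (1/2)(4.6667)(81 - 74) = 16.3333.

16.33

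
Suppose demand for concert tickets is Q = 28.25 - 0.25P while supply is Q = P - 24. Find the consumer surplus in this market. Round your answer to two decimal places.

Rewriting demand in inverse form: P = 113 - 4Q.
Rewriting supply in inverse form: P = 24 + Q.
Set 113 - 4Q = 24 + Q, which gives 89 = 5Q, so Q* = 17.8 and P* = 113 - 4(17.8) = 41.8.
Consumer surplus is the triangle under demand above P*: (1/2)(17.8)(113 - 41.8) = (1/2)(17.8)(71.2) = 633.68.

633.68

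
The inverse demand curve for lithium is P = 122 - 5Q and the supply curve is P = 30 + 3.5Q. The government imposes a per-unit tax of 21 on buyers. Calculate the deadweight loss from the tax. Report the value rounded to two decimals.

Pre-tax equilibrium: 122 - 5Q = 30 + 3.5Q gives Q* = 10.8235, P* = 67.8824.
With the tax, buyers' net willingness to pay falls by 21: (122 - 21) - 5Q = 30 + 3.5Q, so Q_t = 8.3529. Buyers pay P_b = 80.2353; sellers receive P_s = P_b - 21 = 59.2353.
The welfare triangle lost has base Q* - Q_t = 2.4706 and height t = 21, so DWL = (1/2)(2.4706)(21) = 25.9412.

25.94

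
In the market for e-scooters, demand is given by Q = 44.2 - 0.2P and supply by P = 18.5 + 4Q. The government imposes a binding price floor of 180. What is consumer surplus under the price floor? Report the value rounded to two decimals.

168.10

Rewriting demand in inverse form: P = 221 - 5Q.
Free-market equilibrium: 221 - 5Q = 18.5 + 4Q gives Q* = 22.5, P* = 108.5.
At the floor price 180, quantity demanded is (221 - 180)/5 = 8.2; demand is the short side, so Q = 8.2 trades at P = 180.
CS is the triangle under demand above 180: (1/2)(8.2)(221 - 180) = 168.1.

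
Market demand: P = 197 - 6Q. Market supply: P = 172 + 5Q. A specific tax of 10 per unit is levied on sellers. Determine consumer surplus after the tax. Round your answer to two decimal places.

Pre-tax equilibrium: 197 - 6Q = 172 + 5Q gives Q* = 2.2727, P* = 183.3636.
With the tax, sellers need 10 more per unit: 197 - 6Q = 172 + 5Q + 10, so Q_t = 1.3636. Buyers pay P_b = 188.8182; sellers receive P_s = P_b - 10 = 178.8182.
Consumer surplus is the triangle under demand above P_b: (1/2)(1.3636)(197 - 188.8182) = 5.5785.

5.58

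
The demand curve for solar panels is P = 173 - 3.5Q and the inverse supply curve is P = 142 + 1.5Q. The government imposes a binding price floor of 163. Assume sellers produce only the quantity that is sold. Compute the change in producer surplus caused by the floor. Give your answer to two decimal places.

25.05

Without the control, 173 - 3.5Q = 142 + 1.5Q so Q* = 6.2 and P* = 151.3.
At P = 163, buyers demand (173 - 163)/3.5 = 2.8571 while sellers would supply more, so the quantity traded is 2.8571 at price 163.
PS goes from (1/2)(6.2)(9.3) = 28.83 to 53.8776 (computed as (163 - 142)(2.8571) - (1/2)(1.5)(2.8571)^2), a change of 25.0476.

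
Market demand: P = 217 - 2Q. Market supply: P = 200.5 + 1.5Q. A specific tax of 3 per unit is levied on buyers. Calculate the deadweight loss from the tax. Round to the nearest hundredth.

1.29

Pre-tax equilibrium: 217 - 2Q = 200.5 + 1.5Q gives Q* = 4.7143, P* = 207.5714.
With the tax, buyers' net willingness to pay falls by 3: (217 - 3) - 2Q = 200.5 + 1.5Q, so Q_t = 3.8571. Buyers pay P_b = 209.2857; sellers receive P_s = P_b - 3 = 206.2857.
Deadweight loss is the triangle between the curves from Q_t to Q*: (1/2)(4.7143 - 3.8571)(3) = 1.2857.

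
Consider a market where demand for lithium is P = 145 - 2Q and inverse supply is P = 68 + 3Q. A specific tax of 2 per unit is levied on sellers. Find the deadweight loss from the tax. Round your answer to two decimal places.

0.40

Without the tax, 145 - 2Q = 68 + 3Q so Q* = 15.4 and P* = 114.2.
With the tax, sellers need 2 more per unit: 145 - 2Q = 68 + 3Q + 2, so Q_t = 15. Buyers pay P_b = 115; sellers receive P_s = P_b - 2 = 113.
The welfare triangle lost has base Q* - Q_t = 0.4 and height t = 2, so DWL = (1/2)(0.4)(2) = 0.4.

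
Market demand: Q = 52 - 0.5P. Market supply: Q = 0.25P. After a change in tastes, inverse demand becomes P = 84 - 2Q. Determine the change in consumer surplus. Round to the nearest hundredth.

Rewriting demand in inverse form: P = 104 - 2Q.
Rewriting supply in inverse form: P = 4Q.
Initial equilibrium: Q_0 = 17.3333, P_0 = 69.3333; CS_0 = (1/2)(17.3333)(34.6667) = 300.4444, PS_0 = (1/2)(17.3333)(69.3333) = 600.8889.
New equilibrium: 84 - 2Q = 4Q gives Q_1 = 14, P_1 = 56; CS_1 = 196, PS_1 = 392.
Change in consumer surplus = 196 - 300.4444 = -104.4444.

-104.44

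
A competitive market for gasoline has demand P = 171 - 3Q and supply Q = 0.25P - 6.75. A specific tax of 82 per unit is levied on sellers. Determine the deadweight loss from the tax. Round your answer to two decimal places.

Rewriting supply in inverse form: P = 27 + 4Q.
Without the tax, 171 - 3Q = 27 + 4Q so Q* = 20.5714 and P* = 109.2857.
A tax on sellers shifts supply up by 82: 171 - 3Q = 27 + 4Q + 82, so Q_t = 8.8571. Buyers pay P_b = 144.4286; sellers receive P_s = P_b - 82 = 62.4286.
Deadweight loss is the triangle between the curves from Q_t to Q*: (1/2)(20.5714 - 8.8571)(82) = 480.2857.

480.29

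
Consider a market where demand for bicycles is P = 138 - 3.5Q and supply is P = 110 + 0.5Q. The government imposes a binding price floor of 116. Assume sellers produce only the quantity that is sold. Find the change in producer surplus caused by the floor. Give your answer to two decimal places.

15.59

Free-market equilibrium: 138 - 3.5Q = 110 + 0.5Q gives Q* = 7, P* = 113.5.
At the floor price 116, quantity demanded is (138 - 116)/3.5 = 6.2857; demand is the short side, so Q = 6.2857 trades at P = 116.
PS goes from (1/2)(7)(3.5) = 12.25 to 27.8367 (computed as (116 - 110)(6.2857) - (1/2)(0.5)(6.2857)^2), a change of 15.5867.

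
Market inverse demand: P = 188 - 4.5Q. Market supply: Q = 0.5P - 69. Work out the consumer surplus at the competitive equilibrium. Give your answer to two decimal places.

Rewriting supply in inverse form: P = 138 + 2Q.
Set 188 - 4.5Q = 138 + 2Q, which gives 50 = 6.5Q, so Q* = 7.6923 and P* = 188 - 4.5(7.6923) = 153.3846.
CS is the area between the demand curve and P* from 0 to Q*: (1/2)(7.6923)(34.6154) = 133.1361.

133.14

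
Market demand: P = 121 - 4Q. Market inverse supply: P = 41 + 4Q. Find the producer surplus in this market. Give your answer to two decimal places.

200.00

Setting demand equal to supply, 80 = 8Q, so Q* = 10 and P* = 81.
PS is the area between P* and the supply curve from 0 to Q*: (1/2)(10)(40) = 200.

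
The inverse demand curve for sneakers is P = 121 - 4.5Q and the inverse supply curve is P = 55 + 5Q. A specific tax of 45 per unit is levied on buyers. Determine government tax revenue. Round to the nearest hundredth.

99.47

Pre-tax equilibrium: 121 - 4.5Q = 55 + 5Q gives Q* = 6.9474, P* = 89.7368.
With the tax, buyers' net willingness to pay falls by 45: (121 - 45) - 4.5Q = 55 + 5Q, so Q_t = 2.2105. Buyers pay P_b = 111.0526; sellers receive P_s = P_b - 45 = 66.0526.
Tax revenue = t x Q_t = 45 x 2.2105 = 99.4737.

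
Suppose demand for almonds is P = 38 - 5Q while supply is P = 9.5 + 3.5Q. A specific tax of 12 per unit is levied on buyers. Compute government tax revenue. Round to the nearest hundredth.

Without the tax, 38 - 5Q = 9.5 + 3.5Q so Q* = 3.3529 and P* = 21.2353.
A tax on buyers shifts demand down by 12: (38 - 12) - 5Q = 9.5 + 3.5Q, so Q_t = 1.9412. Buyers pay P_b = 28.2941; sellers receive P_s = P_b - 12 = 16.2941.
Tax revenue = t x Q_t = 12 x 1.9412 = 23.2941.

23.29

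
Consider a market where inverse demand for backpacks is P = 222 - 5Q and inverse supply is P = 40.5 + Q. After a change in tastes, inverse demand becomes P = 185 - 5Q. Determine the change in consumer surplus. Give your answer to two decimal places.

-837.64

Initial equilibrium: Q_0 = 30.25, P_0 = 70.75; CS_0 = (1/2)(30.25)(151.25) = 2287.6562, PS_0 = (1/2)(30.25)(30.25) = 457.5312.
New equilibrium: 185 - 5Q = 40.5 + Q gives Q_1 = 24.0833, P_1 = 64.5833; CS_1 = 1450.0174, PS_1 = 290.0035.
Change in consumer surplus = 1450.0174 - 2287.6562 = -837.6389.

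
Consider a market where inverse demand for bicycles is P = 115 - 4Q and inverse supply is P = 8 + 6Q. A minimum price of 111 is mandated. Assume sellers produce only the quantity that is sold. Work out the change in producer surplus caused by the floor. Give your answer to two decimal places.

-243.47

Without the control, 115 - 4Q = 8 + 6Q so Q* = 10.7 and P* = 72.2.
At the floor price 111, quantity demanded is (115 - 111)/4 = 1; demand is the short side, so Q = 1 trades at P = 111.
PS goes from (1/2)(10.7)(64.2) = 343.47 to 100 (computed as (111 - 8)(1) - (1/2)(6)(1)^2), a change of -243.47.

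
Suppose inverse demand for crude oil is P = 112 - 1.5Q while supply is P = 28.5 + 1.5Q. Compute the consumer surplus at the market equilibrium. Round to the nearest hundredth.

581.02

Setting demand equal to supply, 83.5 = 3Q, so Q* = 27.8333 and P* = 70.25.
CS is the area between the demand curve and P* from 0 to Q*: (1/2)(27.8333)(41.75) = 581.0208.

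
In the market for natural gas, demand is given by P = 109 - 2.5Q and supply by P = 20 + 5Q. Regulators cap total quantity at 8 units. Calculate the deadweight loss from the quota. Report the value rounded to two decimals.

Unrestricted equilibrium: Q* = (109 - 20)/(2.5 + 5) = 11.8667.
At Q = 8 the demand price is 109 - 2.5(8) = 89 and the supply price is 20 + 5(8) = 60.
DWL = (1/2)(gap between curves at 8) x (Q* - 8) = (1/2)(29)(3.8667) = 56.0667.

56.07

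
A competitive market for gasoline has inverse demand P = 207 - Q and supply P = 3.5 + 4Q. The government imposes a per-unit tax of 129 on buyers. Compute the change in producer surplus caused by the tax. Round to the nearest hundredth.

Without the tax, 207 - Q = 3.5 + 4Q so Q* = 40.7 and P* = 166.3.
With the tax, buyers' net willingness to pay falls by 129: (207 - 129) - Q = 3.5 + 4Q, so Q_t = 14.9. Buyers pay P_b = 192.1; sellers receive P_s = P_b - 129 = 63.1.
Producers lose the trapezoid between P_s and P* out to Q_t plus the triangle from Q_t to Q*: change in PS = 444.02 - 3312.98 = -2868.96.

-2868.96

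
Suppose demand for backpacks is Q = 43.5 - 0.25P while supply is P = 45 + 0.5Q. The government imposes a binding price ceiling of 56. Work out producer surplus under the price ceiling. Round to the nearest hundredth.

Rewriting demand in inverse form: P = 174 - 4Q.
Without the control, 174 - 4Q = 45 + 0.5Q so Q* = 28.6667 and P* = 59.3333.
At P = 56, sellers supply (56 - 45)/0.5 = 22 while buyers want more, so the quantity traded is 22 at price 56.
PS is the triangle above supply below 56: (1/2)(22)(56 - 45) = 121.

121.00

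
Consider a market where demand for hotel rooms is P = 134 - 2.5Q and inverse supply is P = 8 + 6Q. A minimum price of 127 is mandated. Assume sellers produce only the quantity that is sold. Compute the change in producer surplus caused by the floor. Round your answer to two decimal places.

Without the control, 134 - 2.5Q = 8 + 6Q so Q* = 14.8235 and P* = 96.9412.
At the floor price 127, quantity demanded is (134 - 127)/2.5 = 2.8; demand is the short side, so Q = 2.8 trades at P = 127.
PS goes from (1/2)(14.8235)(88.9412) = 659.2111 to 309.68 (computed as (127 - 8)(2.8) - (1/2)(6)(2.8)^2), a change of -349.5311.

-349.53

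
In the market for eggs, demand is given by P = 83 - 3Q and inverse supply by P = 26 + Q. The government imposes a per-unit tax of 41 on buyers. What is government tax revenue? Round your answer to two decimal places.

164.00

Without the tax, 83 - 3Q = 26 + Q so Q* = 14.25 and P* = 40.25.
A tax on buyers shifts demand down by 41: (83 - 41) - 3Q = 26 + Q, so Q_t = 4. Buyers pay P_b = 71; sellers receive P_s = P_b - 41 = 30.
Tax revenue = t x Q_t = 41 x 4 = 164.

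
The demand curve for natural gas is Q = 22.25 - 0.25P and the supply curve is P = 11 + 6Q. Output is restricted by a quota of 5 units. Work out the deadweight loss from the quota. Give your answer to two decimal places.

39.20

Rewriting demand in inverse form: P = 89 - 4Q.
Without the quota, 89 - 4Q = 11 + 6Q gives Q* = 7.8.
At Q = 5 the demand price is 89 - 4(5) = 69 and the supply price is 11 + 6(5) = 41.
DWL = (1/2)(gap between curves at 5) x (Q* - 5) = (1/2)(28)(2.8) = 39.2.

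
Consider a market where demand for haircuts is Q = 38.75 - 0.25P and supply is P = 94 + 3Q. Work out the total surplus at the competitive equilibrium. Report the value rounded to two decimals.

265.79

Rewriting demand in inverse form: P = 155 - 4Q.
Equilibrium: 155 - 4Q = 94 + 3Q, so Q* = 8.7143 and P* = 120.1429.
CS = (1/2)(8.7143)(34.8571) = 151.8776 and PS = (1/2)(8.7143)(26.1429) = 113.9082, so total surplus = 265.7857.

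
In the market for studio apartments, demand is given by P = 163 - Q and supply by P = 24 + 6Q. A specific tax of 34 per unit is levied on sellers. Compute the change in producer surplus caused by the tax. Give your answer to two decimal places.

-507.92

Without the tax, 163 - Q = 24 + 6Q so Q* = 19.8571 and P* = 143.1429.
With the tax, sellers need 34 more per unit: 163 - Q = 24 + 6Q + 34, so Q_t = 15. Buyers pay P_b = 148; sellers receive P_s = P_b - 34 = 114.
Producers lose the trapezoid between P_s and P* out to Q_t plus the triangle from Q_t to Q*: change in PS = 675 - 1182.9184 = -507.9184.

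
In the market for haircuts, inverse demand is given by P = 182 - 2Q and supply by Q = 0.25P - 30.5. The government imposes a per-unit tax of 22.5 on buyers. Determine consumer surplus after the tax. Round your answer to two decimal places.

39.06

Rewriting supply in inverse form: P = 122 + 4Q.
Without the tax, 182 - 2Q = 122 + 4Q so Q* = 10 and P* = 162.
A tax on buyers shifts demand down by 22.5: (182 - 22.5) - 2Q = 122 + 4Q, so Q_t = 6.25. Buyers pay P_b = 169.5; sellers receive P_s = P_b - 22.5 = 147.
Consumer surplus is the triangle under demand above P_b: (1/2)(6.25)(182 - 169.5) = 39.0625.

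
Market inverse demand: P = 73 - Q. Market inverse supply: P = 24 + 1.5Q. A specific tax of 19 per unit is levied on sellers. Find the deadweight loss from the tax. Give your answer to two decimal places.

72.20

Without the tax, 73 - Q = 24 + 1.5Q so Q* = 19.6 and P* = 53.4.
With the tax, sellers need 19 more per unit: 73 - Q = 24 + 1.5Q + 19, so Q_t = 12. Buyers pay P_b = 61; sellers receive P_s = P_b - 19 = 42.
Deadweight loss is the triangle between the curves from Q_t to Q*: (1/2)(19.6 - 12)(19) = 72.2.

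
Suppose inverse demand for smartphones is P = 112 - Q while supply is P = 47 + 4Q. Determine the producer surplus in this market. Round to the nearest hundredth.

338.00

Set 112 - Q = 47 + 4Q, which gives 65 = 5Q, so Q* = 13 and P* = 112 - (13) = 99.
The supply curve's price intercept is 47, so PS = (1/2)(Q*)(P* - 47) = (1/2)(13)(52) = 338.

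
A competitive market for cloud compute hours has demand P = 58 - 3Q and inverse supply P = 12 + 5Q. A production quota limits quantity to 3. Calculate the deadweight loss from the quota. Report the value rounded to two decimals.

Without the quota, 58 - 3Q = 12 + 5Q gives Q* = 5.75.
At Q = 3 the demand price is 58 - 3(3) = 49 and the supply price is 12 + 5(3) = 27.
DWL = (1/2)(gap between curves at 3) x (Q* - 3) = (1/2)(22)(2.75) = 30.25.

30.25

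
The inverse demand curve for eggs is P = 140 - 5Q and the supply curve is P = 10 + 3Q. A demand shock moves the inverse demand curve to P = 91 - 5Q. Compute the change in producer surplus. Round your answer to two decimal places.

Initial equilibrium: Q_0 = 16.25, P_0 = 58.75; CS_0 = (1/2)(16.25)(81.25) = 660.1562, PS_0 = (1/2)(16.25)(48.75) = 396.0938.
New equilibrium: 91 - 5Q = 10 + 3Q gives Q_1 = 10.125, P_1 = 40.375; CS_1 = 256.2891, PS_1 = 153.7734.
Change in producer surplus = 153.7734 - 396.0938 = -242.3203.

-242.32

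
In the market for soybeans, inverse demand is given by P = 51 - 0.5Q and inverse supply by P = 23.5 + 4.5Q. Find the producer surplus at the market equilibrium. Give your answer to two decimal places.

Setting demand equal to supply, 27.5 = 5Q, so Q* = 5.5 and P* = 48.25.
The supply curve's price intercept is 23.5, so PS = (1/2)(Q*)(P* - 23.5) = (1/2)(5.5)(24.75) = 68.0625.

68.06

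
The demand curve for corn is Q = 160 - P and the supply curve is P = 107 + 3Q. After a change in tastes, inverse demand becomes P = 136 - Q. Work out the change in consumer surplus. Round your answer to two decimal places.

Rewriting demand in inverse form: P = 160 - Q.
Initial equilibrium: Q_0 = 13.25, P_0 = 146.75; CS_0 = (1/2)(13.25)(13.25) = 87.7812, PS_0 = (1/2)(13.25)(39.75) = 263.3438.
New equilibrium: 136 - Q = 107 + 3Q gives Q_1 = 7.25, P_1 = 128.75; CS_1 = 26.2812, PS_1 = 78.8438.
Change in consumer surplus = 26.2812 - 87.7812 = -61.5.

-61.50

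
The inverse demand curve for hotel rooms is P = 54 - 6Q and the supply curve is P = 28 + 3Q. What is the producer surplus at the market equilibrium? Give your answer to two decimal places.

Set 54 - 6Q = 28 + 3Q, which gives 26 = 9Q, so Q* = 2.8889 and P* = 54 - 6(2.8889) = 36.6667.
The supply curve's price intercept is 28, so PS = (1/2)(Q*)(P* - 28) = (1/2)(2.8889)(8.6667) = 12.5185.

12.52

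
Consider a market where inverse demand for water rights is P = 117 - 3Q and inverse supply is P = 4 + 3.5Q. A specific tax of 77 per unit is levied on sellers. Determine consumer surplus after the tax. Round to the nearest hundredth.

Pre-tax equilibrium: 117 - 3Q = 4 + 3.5Q gives Q* = 17.3846, P* = 64.8462.
A tax on sellers shifts supply up by 77: 117 - 3Q = 4 + 3.5Q + 77, so Q_t = 5.5385. Buyers pay P_b = 100.3846; sellers receive P_s = P_b - 77 = 23.3846.
CS = (1/2)(Q_t)(117 - P_b) = (1/2)(5.5385)(16.6154) = 46.0118.

46.01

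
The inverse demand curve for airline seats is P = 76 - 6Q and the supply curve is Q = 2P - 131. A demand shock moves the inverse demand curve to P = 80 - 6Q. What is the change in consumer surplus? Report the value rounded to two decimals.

7.10

Rewriting supply in inverse form: P = 65.5 + 0.5Q.
Initial equilibrium: Q_0 = 1.6154, P_0 = 66.3077; CS_0 = (1/2)(1.6154)(9.6923) = 7.8284, PS_0 = (1/2)(1.6154)(0.8077) = 0.6524.
New equilibrium: 80 - 6Q = 65.5 + 0.5Q gives Q_1 = 2.2308, P_1 = 66.6154; CS_1 = 14.929, PS_1 = 1.2441.
Change in consumer surplus = 14.929 - 7.8284 = 7.1006.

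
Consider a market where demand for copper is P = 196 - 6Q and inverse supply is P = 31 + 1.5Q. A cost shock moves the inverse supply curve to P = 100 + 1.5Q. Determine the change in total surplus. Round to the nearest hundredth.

-1200.60

Initial equilibrium: Q_0 = 22, P_0 = 64; CS_0 = (1/2)(22)(132) = 1452, PS_0 = (1/2)(22)(33) = 363.
New equilibrium: 196 - 6Q = 100 + 1.5Q gives Q_1 = 12.8, P_1 = 119.2; CS_1 = 491.52, PS_1 = 122.88.
Change in total surplus = (491.52 + 122.88) - (1452 + 363) = -1200.6.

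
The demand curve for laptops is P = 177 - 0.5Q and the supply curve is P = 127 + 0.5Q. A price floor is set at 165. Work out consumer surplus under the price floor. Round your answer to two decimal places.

Free-market equilibrium: 177 - 0.5Q = 127 + 0.5Q gives Q* = 50, P* = 152.
At P = 165, buyers demand (177 - 165)/0.5 = 24 while sellers would supply more, so the quantity traded is 24 at price 165.
CS is the triangle under demand above 165: (1/2)(24)(177 - 165) = 144.

144.00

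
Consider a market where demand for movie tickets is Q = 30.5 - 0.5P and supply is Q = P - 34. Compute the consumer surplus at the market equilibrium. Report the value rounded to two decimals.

81.00

Rewriting demand in inverse form: P = 61 - 2Q.
Rewriting supply in inverse form: P = 34 + Q.
Set 61 - 2Q = 34 + Q, which gives 27 = 3Q, so Q* = 9 and P* = 61 - 2(9) = 43.
The demand choke price is 61, so CS = (1/2)(Q*)(61 - P*) = (1/2)(9)(18) = 81.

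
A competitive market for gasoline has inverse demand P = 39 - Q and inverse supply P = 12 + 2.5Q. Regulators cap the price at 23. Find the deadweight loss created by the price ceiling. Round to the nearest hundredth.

Without the control, 39 - Q = 12 + 2.5Q so Q* = 7.7143 and P* = 31.2857.
At P = 23, sellers supply (23 - 12)/2.5 = 4.4 while buyers want more, so the quantity traded is 4.4 at price 23.
The lost-trades triangle has base Q* - 4.4 = 3.3143 and height equal to the gap between the curves at Q = 4.4, which is 34.6 - 23 = 11.6. DWL = (1/2)(3.3143)(11.6) = 19.2229.

19.22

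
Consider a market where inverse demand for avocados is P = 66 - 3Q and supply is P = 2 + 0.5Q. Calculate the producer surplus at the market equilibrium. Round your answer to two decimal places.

Equilibrium: 66 - 3Q = 2 + 0.5Q, so Q* = 18.2857 and P* = 11.1429.
Producer surplus is the triangle above supply below P*: (1/2)(18.2857)(11.1429 - 2) = (1/2)(18.2857)(9.1429) = 83.5918.

83.59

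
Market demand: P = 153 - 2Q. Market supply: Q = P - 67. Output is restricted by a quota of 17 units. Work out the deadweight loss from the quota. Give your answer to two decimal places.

204.17

Rewriting supply in inverse form: P = 67 + Q.
Unrestricted equilibrium: Q* = (153 - 67)/(2 + 1) = 28.6667.
At Q = 17 the demand price is 153 - 2(17) = 119 and the supply price is 67 + (17) = 84.
Deadweight loss is the triangle between the curves from 17 to 28.6667: (1/2)(119 - 84)(28.6667 - 17) = 204.1667.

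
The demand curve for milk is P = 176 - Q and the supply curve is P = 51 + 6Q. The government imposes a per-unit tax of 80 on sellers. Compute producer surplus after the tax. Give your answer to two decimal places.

123.98

Without the tax, 176 - Q = 51 + 6Q so Q* = 17.8571 and P* = 158.1429.
A tax on sellers shifts supply up by 80: 176 - Q = 51 + 6Q + 80, so Q_t = 6.4286. Buyers pay P_b = 169.5714; sellers receive P_s = P_b - 80 = 89.5714.
Producer surplus is the triangle above supply below P_s: (1/2)(6.4286)(89.5714 - 51) = 123.9796.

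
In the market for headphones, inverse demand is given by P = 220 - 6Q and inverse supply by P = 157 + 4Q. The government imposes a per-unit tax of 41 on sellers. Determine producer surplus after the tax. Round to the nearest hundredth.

9.68

Without the tax, 220 - 6Q = 157 + 4Q so Q* = 6.3 and P* = 182.2.
A tax on sellers shifts supply up by 41: 220 - 6Q = 157 + 4Q + 41, so Q_t = 2.2. Buyers pay P_b = 206.8; sellers receive P_s = P_b - 41 = 165.8.
PS = (1/2)(Q_t)(P_s - 157) = (1/2)(2.2)(8.8) = 9.68.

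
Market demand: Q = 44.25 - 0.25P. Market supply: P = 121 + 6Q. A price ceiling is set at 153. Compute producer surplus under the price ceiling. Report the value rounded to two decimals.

85.33

Rewriting demand in inverse form: P = 177 - 4Q.
Free-market equilibrium: 177 - 4Q = 121 + 6Q gives Q* = 5.6, P* = 154.6.
At P = 153, sellers supply (153 - 121)/6 = 5.3333 while buyers want more, so the quantity traded is 5.3333 at price 153.
PS is the triangle above supply below 153: (1/2)(5.3333)(153 - 121) = 85.3333.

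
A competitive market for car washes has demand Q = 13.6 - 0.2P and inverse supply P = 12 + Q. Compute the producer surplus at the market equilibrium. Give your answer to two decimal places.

Rewriting demand in inverse form: P = 68 - 5Q.
Equilibrium: 68 - 5Q = 12 + Q, so Q* = 9.3333 and P* = 21.3333.
Producer surplus is the triangle above supply below P*: (1/2)(9.3333)(21.3333 - 12) = (1/2)(9.3333)(9.3333) = 43.5556.

43.56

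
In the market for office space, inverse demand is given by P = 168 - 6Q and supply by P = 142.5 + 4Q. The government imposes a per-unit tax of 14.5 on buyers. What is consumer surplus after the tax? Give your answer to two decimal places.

3.63

Without the tax, 168 - 6Q = 142.5 + 4Q so Q* = 2.55 and P* = 152.7.
With the tax, buyers' net willingness to pay falls by 14.5: (168 - 14.5) - 6Q = 142.5 + 4Q, so Q_t = 1.1. Buyers pay P_b = 161.4; sellers receive P_s = P_b - 14.5 = 146.9.
CS = (1/2)(Q_t)(168 - P_b) = (1/2)(1.1)(6.6) = 3.63.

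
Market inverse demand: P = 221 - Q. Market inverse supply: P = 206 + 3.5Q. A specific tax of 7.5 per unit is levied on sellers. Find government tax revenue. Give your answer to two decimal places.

Without the tax, 221 - Q = 206 + 3.5Q so Q* = 3.3333 and P* = 217.6667.
A tax on sellers shifts supply up by 7.5: 221 - Q = 206 + 3.5Q + 7.5, so Q_t = 1.6667. Buyers pay P_b = 219.3333; sellers receive P_s = P_b - 7.5 = 211.8333.
Revenue is the tax times quantity traded: 7.5 x 1.6667 = 12.5.

12.50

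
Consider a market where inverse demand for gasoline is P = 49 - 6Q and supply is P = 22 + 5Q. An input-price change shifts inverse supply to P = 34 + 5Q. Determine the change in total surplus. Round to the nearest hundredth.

Initial equilibrium: Q_0 = 2.4545, P_0 = 34.2727; CS_0 = (1/2)(2.4545)(14.7273) = 18.0744, PS_0 = (1/2)(2.4545)(12.2727) = 15.062.
New equilibrium: 49 - 6Q = 34 + 5Q gives Q_1 = 1.3636, P_1 = 40.8182; CS_1 = 5.5785, PS_1 = 4.6488.
Change in total surplus = (5.5785 + 4.6488) - (18.0744 + 15.062) = -22.9091.

-22.91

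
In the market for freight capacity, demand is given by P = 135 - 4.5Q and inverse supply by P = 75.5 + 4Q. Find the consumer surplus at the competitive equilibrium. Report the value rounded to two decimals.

Setting demand equal to supply, 59.5 = 8.5Q, so Q* = 7 and P* = 103.5.
Consumer surplus is the triangle under demand above P*: (1/2)(7)(135 - 103.5) = (1/2)(7)(31.5) = 110.25.

110.25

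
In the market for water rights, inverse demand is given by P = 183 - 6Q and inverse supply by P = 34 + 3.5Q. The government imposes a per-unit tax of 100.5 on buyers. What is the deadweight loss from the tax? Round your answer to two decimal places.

531.59

Without the tax, 183 - 6Q = 34 + 3.5Q so Q* = 15.6842 and P* = 88.8947.
A tax on buyers shifts demand down by 100.5: (183 - 100.5) - 6Q = 34 + 3.5Q, so Q_t = 5.1053. Buyers pay P_b = 152.3684; sellers receive P_s = P_b - 100.5 = 51.8684.
Deadweight loss is the triangle between the curves from Q_t to Q*: (1/2)(15.6842 - 5.1053)(100.5) = 531.5921.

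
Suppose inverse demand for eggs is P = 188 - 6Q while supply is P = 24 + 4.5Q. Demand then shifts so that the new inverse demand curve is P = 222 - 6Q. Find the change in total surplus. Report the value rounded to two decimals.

586.10

Initial equilibrium: Q_0 = 15.619, P_0 = 94.2857; CS_0 = (1/2)(15.619)(93.7143) = 731.8639, PS_0 = (1/2)(15.619)(70.2857) = 548.898.
New equilibrium: 222 - 6Q = 24 + 4.5Q gives Q_1 = 18.8571, P_1 = 108.8571; CS_1 = 1066.7755, PS_1 = 800.0816.
Change in total surplus = (1066.7755 + 800.0816) - (731.8639 + 548.898) = 586.0952.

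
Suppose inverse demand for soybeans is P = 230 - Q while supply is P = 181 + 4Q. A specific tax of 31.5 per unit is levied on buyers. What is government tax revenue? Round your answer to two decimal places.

Pre-tax equilibrium: 230 - Q = 181 + 4Q gives Q* = 9.8, P* = 220.2.
With the tax, buyers' net willingness to pay falls by 31.5: (230 - 31.5) - Q = 181 + 4Q, so Q_t = 3.5. Buyers pay P_b = 226.5; sellers receive P_s = P_b - 31.5 = 195.
Revenue is the tax times quantity traded: 31.5 x 3.5 = 110.25.

110.25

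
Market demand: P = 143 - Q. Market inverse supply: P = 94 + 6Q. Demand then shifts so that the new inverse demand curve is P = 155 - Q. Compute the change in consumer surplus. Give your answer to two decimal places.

Initial equilibrium: Q_0 = 7, P_0 = 136; CS_0 = (1/2)(7)(7) = 24.5, PS_0 = (1/2)(7)(42) = 147.
New equilibrium: 155 - Q = 94 + 6Q gives Q_1 = 8.7143, P_1 = 146.2857; CS_1 = 37.9694, PS_1 = 227.8163.
Change in consumer surplus = 37.9694 - 24.5 = 13.4694.

13.47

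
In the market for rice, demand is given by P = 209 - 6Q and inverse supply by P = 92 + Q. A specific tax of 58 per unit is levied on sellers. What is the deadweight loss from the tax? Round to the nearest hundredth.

Pre-tax equilibrium: 209 - 6Q = 92 + Q gives Q* = 16.7143, P* = 108.7143.
With the tax, sellers need 58 more per unit: 209 - 6Q = 92 + Q + 58, so Q_t = 8.4286. Buyers pay P_b = 158.4286; sellers receive P_s = P_b - 58 = 100.4286.
The welfare triangle lost has base Q* - Q_t = 8.2857 and height t = 58, so DWL = (1/2)(8.2857)(58) = 240.2857.

240.29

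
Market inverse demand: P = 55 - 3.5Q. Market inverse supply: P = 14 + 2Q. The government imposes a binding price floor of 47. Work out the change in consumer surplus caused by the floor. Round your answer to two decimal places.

-88.11

Without the control, 55 - 3.5Q = 14 + 2Q so Q* = 7.4545 and P* = 28.9091.
At P = 47, buyers demand (55 - 47)/3.5 = 2.2857 while sellers would supply more, so the quantity traded is 2.2857 at price 47.
CS goes from (1/2)(7.4545)(26.0909) = 97.2479 to 9.1429 (computed as (55 - 47)(2.2857) - (1/2)(3.5)(2.2857)^2), a change of -88.1051.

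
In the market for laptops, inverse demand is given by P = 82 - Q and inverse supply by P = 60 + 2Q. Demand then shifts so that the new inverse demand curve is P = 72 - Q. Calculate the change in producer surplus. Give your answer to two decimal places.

Initial equilibrium: Q_0 = 7.3333, P_0 = 74.6667; CS_0 = (1/2)(7.3333)(7.3333) = 26.8889, PS_0 = (1/2)(7.3333)(14.6667) = 53.7778.
New equilibrium: 72 - Q = 60 + 2Q gives Q_1 = 4, P_1 = 68; CS_1 = 8, PS_1 = 16.
Change in producer surplus = 16 - 53.7778 = -37.7778.

-37.78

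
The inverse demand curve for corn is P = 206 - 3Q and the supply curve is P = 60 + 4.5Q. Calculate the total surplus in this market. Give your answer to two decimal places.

Set 206 - 3Q = 60 + 4.5Q, which gives 146 = 7.5Q, so Q* = 19.4667 and P* = 206 - 3(19.4667) = 147.6.
CS = (1/2)(19.4667)(58.4) = 568.4267 and PS = (1/2)(19.4667)(87.6) = 852.64, so total surplus = 1421.0667.

1421.07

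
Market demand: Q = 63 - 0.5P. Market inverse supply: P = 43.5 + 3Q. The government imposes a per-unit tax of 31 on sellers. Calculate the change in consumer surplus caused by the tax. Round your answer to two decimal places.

-166.16

Rewriting demand in inverse form: P = 126 - 2Q.
Without the tax, 126 - 2Q = 43.5 + 3Q so Q* = 16.5 and P* = 93.
A tax on sellers shifts supply up by 31: 126 - 2Q = 43.5 + 3Q + 31, so Q_t = 10.3. Buyers pay P_b = 105.4; sellers receive P_s = P_b - 31 = 74.4.
Consumers lose the trapezoid between P* and P_b out to Q_t plus the triangle from Q_t to Q*: change in CS = 106.09 - 272.25 = -166.16.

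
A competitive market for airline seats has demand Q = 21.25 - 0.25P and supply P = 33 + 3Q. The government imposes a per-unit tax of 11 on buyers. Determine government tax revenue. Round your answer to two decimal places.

Rewriting demand in inverse form: P = 85 - 4Q.
Pre-tax equilibrium: 85 - 4Q = 33 + 3Q gives Q* = 7.4286, P* = 55.2857.
With the tax, buyers' net willingness to pay falls by 11: (85 - 11) - 4Q = 33 + 3Q, so Q_t = 5.8571. Buyers pay P_b = 61.5714; sellers receive P_s = P_b - 11 = 50.5714.
Revenue is the tax times quantity traded: 11 x 5.8571 = 64.4286.

64.43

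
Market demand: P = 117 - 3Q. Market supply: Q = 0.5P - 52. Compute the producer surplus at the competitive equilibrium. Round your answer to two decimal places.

Rewriting supply in inverse form: P = 104 + 2Q.
Equilibrium: 117 - 3Q = 104 + 2Q, so Q* = 2.6 and P* = 109.2.
The supply curve's price intercept is 104, so PS = (1/2)(Q*)(P* - 104) = (1/2)(2.6)(5.2) = 6.76.

6.76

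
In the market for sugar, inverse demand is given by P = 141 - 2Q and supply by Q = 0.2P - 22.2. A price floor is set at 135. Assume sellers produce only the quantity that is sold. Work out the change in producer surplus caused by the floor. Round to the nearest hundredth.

3.58

Rewriting supply in inverse form: P = 111 + 5Q.
Free-market equilibrium: 141 - 2Q = 111 + 5Q gives Q* = 4.2857, P* = 132.4286.
At P = 135, buyers demand (141 - 135)/2 = 3 while sellers would supply more, so the quantity traded is 3 at price 135.
PS goes from (1/2)(4.2857)(21.4286) = 45.9184 to 49.5 (computed as (135 - 111)(3) - (1/2)(5)(3)^2), a change of 3.5816.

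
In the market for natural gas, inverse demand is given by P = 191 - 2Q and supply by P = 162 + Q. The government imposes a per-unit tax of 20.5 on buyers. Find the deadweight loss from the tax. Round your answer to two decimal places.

70.04

Pre-tax equilibrium: 191 - 2Q = 162 + Q gives Q* = 9.6667, P* = 171.6667.
A tax on buyers shifts demand down by 20.5: (191 - 20.5) - 2Q = 162 + Q, so Q_t = 2.8333. Buyers pay P_b = 185.3333; sellers receive P_s = P_b - 20.5 = 164.8333.
Deadweight loss is the triangle between the curves from Q_t to Q*: (1/2)(9.6667 - 2.8333)(20.5) = 70.0417.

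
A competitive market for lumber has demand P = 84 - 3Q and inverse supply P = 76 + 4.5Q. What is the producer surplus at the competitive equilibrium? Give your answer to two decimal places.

Equilibrium: 84 - 3Q = 76 + 4.5Q, so Q* = 1.0667 and P* = 80.8.
Producer surplus is the triangle above supply below P*: (1/2)(1.0667)(80.8 - 76) = (1/2)(1.0667)(4.8) = 2.56.

2.56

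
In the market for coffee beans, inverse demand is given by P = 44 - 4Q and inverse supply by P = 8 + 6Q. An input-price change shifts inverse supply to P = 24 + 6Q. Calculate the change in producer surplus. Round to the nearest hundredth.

Initial equilibrium: Q_0 = 3.6, P_0 = 29.6; CS_0 = (1/2)(3.6)(14.4) = 25.92, PS_0 = (1/2)(3.6)(21.6) = 38.88.
New equilibrium: 44 - 4Q = 24 + 6Q gives Q_1 = 2, P_1 = 36; CS_1 = 8, PS_1 = 12.
Change in producer surplus = 12 - 38.88 = -26.88.

-26.88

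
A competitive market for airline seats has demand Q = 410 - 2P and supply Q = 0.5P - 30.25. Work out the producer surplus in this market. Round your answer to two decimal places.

Rewriting demand in inverse form: P = 205 - 0.5Q.
Rewriting supply in inverse form: P = 60.5 + 2Q.
Set 205 - 0.5Q = 60.5 + 2Q, which gives 144.5 = 2.5Q, so Q* = 57.8 and P* = 205 - 0.5(57.8) = 176.1.
PS is the area between P* and the supply curve from 0 to Q*: (1/2)(57.8)(115.6) = 3340.84.

3340.84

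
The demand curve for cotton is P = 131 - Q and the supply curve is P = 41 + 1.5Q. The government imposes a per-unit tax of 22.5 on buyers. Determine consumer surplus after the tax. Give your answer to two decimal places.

Pre-tax equilibrium: 131 - Q = 41 + 1.5Q gives Q* = 36, P* = 95.
A tax on buyers shifts demand down by 22.5: (131 - 22.5) - Q = 41 + 1.5Q, so Q_t = 27. Buyers pay P_b = 104; sellers receive P_s = P_b - 22.5 = 81.5.
CS = (1/2)(Q_t)(131 - P_b) = (1/2)(27)(27) = 364.5.

364.50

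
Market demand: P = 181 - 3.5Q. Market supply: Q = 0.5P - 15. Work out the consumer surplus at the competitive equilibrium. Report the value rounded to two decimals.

1319.07

Rewriting supply in inverse form: P = 30 + 2Q.
Equilibrium: 181 - 3.5Q = 30 + 2Q, so Q* = 27.4545 and P* = 84.9091.
CS is the area between the demand curve and P* from 0 to Q*: (1/2)(27.4545)(96.0909) = 1319.0661.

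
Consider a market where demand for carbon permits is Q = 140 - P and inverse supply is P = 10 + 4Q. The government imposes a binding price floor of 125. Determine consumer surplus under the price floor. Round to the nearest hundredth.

Rewriting demand in inverse form: P = 140 - Q.
Free-market equilibrium: 140 - Q = 10 + 4Q gives Q* = 26, P* = 114.
At P = 125, buyers demand (140 - 125)/1 = 15 while sellers would supply more, so the quantity traded is 15 at price 125.
CS is the triangle under demand above 125: (1/2)(15)(140 - 125) = 112.5.

112.50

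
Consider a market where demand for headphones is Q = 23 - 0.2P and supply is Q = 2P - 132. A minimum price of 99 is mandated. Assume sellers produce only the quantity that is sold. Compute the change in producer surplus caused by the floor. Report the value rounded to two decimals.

Rewriting demand in inverse form: P = 115 - 5Q.
Rewriting supply in inverse form: P = 66 + 0.5Q.
Free-market equilibrium: 115 - 5Q = 66 + 0.5Q gives Q* = 8.9091, P* = 70.4545.
At the floor price 99, quantity demanded is (115 - 99)/5 = 3.2; demand is the short side, so Q = 3.2 trades at P = 99.
PS goes from (1/2)(8.9091)(4.4545) = 19.843 to 103.04 (computed as (99 - 66)(3.2) - (1/2)(0.5)(3.2)^2), a change of 83.197.

83.20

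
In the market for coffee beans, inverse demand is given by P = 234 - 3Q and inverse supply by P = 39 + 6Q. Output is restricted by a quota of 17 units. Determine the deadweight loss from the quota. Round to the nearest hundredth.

98.00

Unrestricted equilibrium: Q* = (234 - 39)/(3 + 6) = 21.6667.
At Q = 17 the demand price is 234 - 3(17) = 183 and the supply price is 39 + 6(17) = 141.
DWL = (1/2)(gap between curves at 17) x (Q* - 17) = (1/2)(42)(4.6667) = 98.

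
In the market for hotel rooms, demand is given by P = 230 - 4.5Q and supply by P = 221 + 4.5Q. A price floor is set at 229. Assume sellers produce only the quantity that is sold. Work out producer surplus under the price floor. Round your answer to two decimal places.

Free-market equilibrium: 230 - 4.5Q = 221 + 4.5Q gives Q* = 1, P* = 225.5.
At the floor price 229, quantity demanded is (230 - 229)/4.5 = 0.2222; demand is the short side, so Q = 0.2222 trades at P = 229.
The supply price at Q = 0.2222 is 222. PS is the trapezoid between 229 and supply over [0, 0.2222]: (1/2)[(229 - 221) + (229 - 222)](0.2222) = 1.6667.

1.67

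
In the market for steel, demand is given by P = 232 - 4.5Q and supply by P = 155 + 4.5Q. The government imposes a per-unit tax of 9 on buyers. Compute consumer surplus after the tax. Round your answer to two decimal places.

Pre-tax equilibrium: 232 - 4.5Q = 155 + 4.5Q gives Q* = 8.5556, P* = 193.5.
A tax on buyers shifts demand down by 9: (232 - 9) - 4.5Q = 155 + 4.5Q, so Q_t = 7.5556. Buyers pay P_b = 198; sellers receive P_s = P_b - 9 = 189.
Consumer surplus is the triangle under demand above P_b: (1/2)(7.5556)(232 - 198) = 128.4444.

128.44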